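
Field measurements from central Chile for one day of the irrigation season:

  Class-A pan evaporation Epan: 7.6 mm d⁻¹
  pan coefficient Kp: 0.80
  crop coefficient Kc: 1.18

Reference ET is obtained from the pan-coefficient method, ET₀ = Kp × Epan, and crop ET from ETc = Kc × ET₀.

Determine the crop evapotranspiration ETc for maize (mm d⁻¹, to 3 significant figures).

ET₀ = 0.80 × 7.6 = 6.0800 mm/d
ETc = Kc × ET₀ = 1.18 × 6.0800 = 7.1744 mm/d

7.17 mm d⁻¹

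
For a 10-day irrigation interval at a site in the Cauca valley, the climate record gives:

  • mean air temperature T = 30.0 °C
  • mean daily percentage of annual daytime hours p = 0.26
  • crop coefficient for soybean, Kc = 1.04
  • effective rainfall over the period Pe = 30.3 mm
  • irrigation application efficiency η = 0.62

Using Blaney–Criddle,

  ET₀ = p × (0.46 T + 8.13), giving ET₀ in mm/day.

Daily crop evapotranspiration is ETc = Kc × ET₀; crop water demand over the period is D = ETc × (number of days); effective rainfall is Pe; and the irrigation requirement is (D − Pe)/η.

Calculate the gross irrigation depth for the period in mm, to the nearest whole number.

47 mm

ET₀ = 0.26 × (0.46 × 30.0 + 8.13) = 0.26 × 21.930 = 5.7018 mm/d
ETc = Kc × ET₀ = 1.04 × 5.7018 = 5.9299 mm/d
Crop demand D = ETc × 10 d = 5.9299 × 10 = 59.299 mm
D − Pe = 59.299 − 30.3 = 28.999 mm
Gross irrigation = 28.999 / 0.62 = 46.773 mm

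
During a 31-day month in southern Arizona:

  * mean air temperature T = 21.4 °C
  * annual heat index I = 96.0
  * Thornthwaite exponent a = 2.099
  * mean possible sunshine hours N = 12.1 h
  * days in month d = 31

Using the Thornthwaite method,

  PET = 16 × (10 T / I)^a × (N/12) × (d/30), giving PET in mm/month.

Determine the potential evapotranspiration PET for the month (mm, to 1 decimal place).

10T/I = 10 × 21.4 / 96.0 = 2.2292
(10T/I)^a = 2.2292^2.099 = 5.3798
Uncorrected PET = 16 × 5.3798 = 86.077 mm
Correction = (N/12)(d/30) = (12.1/12)(31/30) = 1.0419
PET = 86.077 × 1.0419 = 89.684 mm/month

89.7 mm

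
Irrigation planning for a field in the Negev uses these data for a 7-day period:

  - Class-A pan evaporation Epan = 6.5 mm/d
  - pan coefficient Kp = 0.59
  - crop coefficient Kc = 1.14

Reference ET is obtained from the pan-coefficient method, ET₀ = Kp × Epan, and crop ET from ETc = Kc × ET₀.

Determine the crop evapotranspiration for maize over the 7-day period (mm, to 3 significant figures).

ET₀ = 0.59 × 6.5 = 3.8350 mm/d
ETc = Kc × ET₀ = 1.14 × 3.8350 = 4.3719 mm/d
Over 7 days: 4.3719 × 7 = 30.603 mm

30.6 mm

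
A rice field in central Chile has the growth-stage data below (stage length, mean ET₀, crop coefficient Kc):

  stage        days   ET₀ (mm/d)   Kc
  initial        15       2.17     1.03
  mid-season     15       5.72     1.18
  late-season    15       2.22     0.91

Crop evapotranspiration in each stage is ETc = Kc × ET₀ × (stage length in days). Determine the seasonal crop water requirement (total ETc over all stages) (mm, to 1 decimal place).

initial: 1.03 × 2.17 × 15 = 33.53 mm
mid-season: 1.18 × 5.72 × 15 = 101.24 mm
late-season: 0.91 × 2.22 × 15 = 30.30 mm
Seasonal total = 165.07 mm

165.1 mm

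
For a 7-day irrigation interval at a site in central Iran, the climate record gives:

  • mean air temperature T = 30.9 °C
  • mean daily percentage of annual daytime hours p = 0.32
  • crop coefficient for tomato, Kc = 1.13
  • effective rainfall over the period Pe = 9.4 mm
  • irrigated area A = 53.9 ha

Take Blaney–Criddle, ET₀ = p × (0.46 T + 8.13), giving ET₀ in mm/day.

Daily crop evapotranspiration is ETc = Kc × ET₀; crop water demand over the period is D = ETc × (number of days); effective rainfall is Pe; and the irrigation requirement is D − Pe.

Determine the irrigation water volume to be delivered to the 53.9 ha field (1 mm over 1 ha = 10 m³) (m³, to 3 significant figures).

ET₀ = 0.32 × (0.46 × 30.9 + 8.13) = 0.32 × 22.344 = 7.1501 mm/d
ETc = Kc × ET₀ = 1.13 × 7.1501 = 8.0796 mm/d
Crop demand D = ETc × 7 d = 8.0796 × 7 = 56.557 mm
D − Pe = 56.557 − 9.4 = 47.157 mm
Volume = 47.157 mm × 53.9 ha × 10 = 25417.6 m³

25400 m³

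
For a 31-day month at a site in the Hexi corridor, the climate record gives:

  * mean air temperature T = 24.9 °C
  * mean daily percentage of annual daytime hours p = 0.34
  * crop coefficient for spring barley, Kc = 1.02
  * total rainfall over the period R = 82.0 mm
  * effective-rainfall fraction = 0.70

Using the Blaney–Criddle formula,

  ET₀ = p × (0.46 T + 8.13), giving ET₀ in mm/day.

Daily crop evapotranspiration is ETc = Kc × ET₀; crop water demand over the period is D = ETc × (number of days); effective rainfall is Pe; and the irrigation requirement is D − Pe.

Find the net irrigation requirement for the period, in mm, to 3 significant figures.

153 mm

ET₀ = 0.34 × (0.46 × 24.9 + 8.13) = 0.34 × 19.584 = 6.6586 mm/d
ETc = Kc × ET₀ = 1.02 × 6.6586 = 6.7918 mm/d
Crop demand D = ETc × 31 d = 6.7918 × 31 = 210.546 mm
Pe = 0.70 × 82.0 = 57.400 mm
D − Pe = 210.546 − 57.400 = 153.146 mm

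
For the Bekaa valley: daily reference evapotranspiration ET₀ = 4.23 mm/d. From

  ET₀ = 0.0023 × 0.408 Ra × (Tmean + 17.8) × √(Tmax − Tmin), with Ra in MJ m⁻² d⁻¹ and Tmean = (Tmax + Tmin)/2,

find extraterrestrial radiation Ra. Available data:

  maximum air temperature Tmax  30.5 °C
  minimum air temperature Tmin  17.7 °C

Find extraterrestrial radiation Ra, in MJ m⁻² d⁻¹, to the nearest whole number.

30 MJ m⁻² d⁻¹

Tmean = (30.5+17.7)/2 = 24.10 °C; ΔT = 12.8
Ra = ET₀ / [0.0023 × 0.408 × (Tmean+17.8) × √ΔT]
   = 4.23 / (0.0023 × 0.408 × 41.90 × 3.5777) = 30.070 MJ m⁻² d⁻¹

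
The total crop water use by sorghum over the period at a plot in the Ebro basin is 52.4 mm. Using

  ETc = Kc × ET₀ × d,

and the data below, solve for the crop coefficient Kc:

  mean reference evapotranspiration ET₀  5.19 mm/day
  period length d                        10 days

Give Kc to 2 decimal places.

ETc = Kc × ET₀ × d  ⇒  Kc = ETc / (ET₀ × d)
Kc = 52.4 / (5.19 × 10) = 52.4 / 51.90 = 1.0096

1.01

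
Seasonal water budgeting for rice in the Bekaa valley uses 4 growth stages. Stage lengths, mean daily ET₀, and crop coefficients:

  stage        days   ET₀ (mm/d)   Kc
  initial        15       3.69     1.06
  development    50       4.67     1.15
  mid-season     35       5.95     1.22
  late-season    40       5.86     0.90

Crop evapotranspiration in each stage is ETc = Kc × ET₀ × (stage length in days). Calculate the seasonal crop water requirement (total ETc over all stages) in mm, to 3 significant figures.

initial: 1.06 × 3.69 × 15 = 58.67 mm
development: 1.15 × 4.67 × 50 = 268.53 mm
mid-season: 1.22 × 5.95 × 35 = 254.07 mm
late-season: 0.90 × 5.86 × 40 = 210.96 mm
Seasonal total = 792.23 mm

792 mm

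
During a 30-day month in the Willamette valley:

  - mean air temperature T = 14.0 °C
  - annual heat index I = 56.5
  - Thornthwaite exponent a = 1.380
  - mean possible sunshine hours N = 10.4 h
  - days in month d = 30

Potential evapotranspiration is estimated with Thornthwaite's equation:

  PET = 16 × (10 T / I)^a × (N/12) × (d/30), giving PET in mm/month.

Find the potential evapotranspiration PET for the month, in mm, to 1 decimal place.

10T/I = 10 × 14.0 / 56.5 = 2.4779
(10T/I)^a = 2.4779^1.380 = 3.4981
Uncorrected PET = 16 × 3.4981 = 55.970 mm
Correction = (N/12)(d/30) = (10.4/12)(30/30) = 0.8667
PET = 55.970 × 0.8667 = 48.509 mm/month

48.5 mm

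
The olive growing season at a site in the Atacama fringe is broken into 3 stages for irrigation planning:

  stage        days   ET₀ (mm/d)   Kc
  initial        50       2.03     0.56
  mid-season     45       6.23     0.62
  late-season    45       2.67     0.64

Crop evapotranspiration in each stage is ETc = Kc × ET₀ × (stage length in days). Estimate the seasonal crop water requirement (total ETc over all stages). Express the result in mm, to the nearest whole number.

308 mm

initial: 0.56 × 2.03 × 50 = 56.84 mm
mid-season: 0.62 × 6.23 × 45 = 173.82 mm
late-season: 0.64 × 2.67 × 45 = 76.90 mm
Seasonal total = 307.56 mm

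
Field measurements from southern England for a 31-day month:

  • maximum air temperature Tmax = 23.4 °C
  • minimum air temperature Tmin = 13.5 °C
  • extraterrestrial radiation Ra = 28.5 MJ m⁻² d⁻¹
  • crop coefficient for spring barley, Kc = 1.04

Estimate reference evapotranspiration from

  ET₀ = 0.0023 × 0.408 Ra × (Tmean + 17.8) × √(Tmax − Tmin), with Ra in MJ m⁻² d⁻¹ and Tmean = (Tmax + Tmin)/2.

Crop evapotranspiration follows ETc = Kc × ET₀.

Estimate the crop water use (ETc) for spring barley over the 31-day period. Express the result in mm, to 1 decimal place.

98.3 mm

Tmean = (23.4 + 13.5)/2 = 18.45 °C
0.408 Ra = 0.408 × 28.5 = 11.6280 mm/d equivalent
ET₀ = 0.0023 × 11.6280 × (18.45 + 17.8) × √9.9 = 0.0023 × 11.6280 × 36.25 × 3.1464 = 3.0504 mm/d
ETc = Kc × ET₀ = 1.04 × 3.0504 = 3.1724 mm/d
Over 31 days: 3.1724 × 31 = 98.344 mm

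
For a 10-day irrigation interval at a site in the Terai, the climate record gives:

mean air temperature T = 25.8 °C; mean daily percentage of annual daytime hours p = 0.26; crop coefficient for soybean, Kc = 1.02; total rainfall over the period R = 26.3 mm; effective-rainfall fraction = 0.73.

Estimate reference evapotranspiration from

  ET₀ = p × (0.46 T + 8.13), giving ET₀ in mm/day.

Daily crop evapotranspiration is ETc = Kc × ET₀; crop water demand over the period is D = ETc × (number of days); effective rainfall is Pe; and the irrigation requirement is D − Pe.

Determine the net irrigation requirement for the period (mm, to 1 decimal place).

33.8 mm

ET₀ = 0.26 × (0.46 × 25.8 + 8.13) = 0.26 × 19.998 = 5.1995 mm/d
ETc = Kc × ET₀ = 1.02 × 5.1995 = 5.3035 mm/d
Crop demand D = ETc × 10 d = 5.3035 × 10 = 53.035 mm
Pe = 0.73 × 26.3 = 19.199 mm
D − Pe = 53.035 − 19.199 = 33.836 mm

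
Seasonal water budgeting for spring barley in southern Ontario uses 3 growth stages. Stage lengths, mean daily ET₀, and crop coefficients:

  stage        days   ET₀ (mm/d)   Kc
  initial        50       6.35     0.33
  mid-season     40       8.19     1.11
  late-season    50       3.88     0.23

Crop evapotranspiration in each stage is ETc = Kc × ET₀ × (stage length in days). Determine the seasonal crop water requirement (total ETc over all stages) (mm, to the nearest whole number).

initial: 0.33 × 6.35 × 50 = 104.78 mm
mid-season: 1.11 × 8.19 × 40 = 363.64 mm
late-season: 0.23 × 3.88 × 50 = 44.62 mm
Seasonal total = 513.04 mm

513 mm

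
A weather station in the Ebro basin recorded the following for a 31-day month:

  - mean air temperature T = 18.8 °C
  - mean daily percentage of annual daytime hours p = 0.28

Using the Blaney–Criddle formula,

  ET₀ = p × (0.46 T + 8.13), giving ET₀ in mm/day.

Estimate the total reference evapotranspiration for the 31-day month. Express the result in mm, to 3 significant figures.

146 mm

ET₀ = 0.28 × (0.46 × 18.8 + 8.13) = 0.28 × 16.778 = 4.6978 mm/d
Monthly total = 4.6978 × 31 = 145.632 mm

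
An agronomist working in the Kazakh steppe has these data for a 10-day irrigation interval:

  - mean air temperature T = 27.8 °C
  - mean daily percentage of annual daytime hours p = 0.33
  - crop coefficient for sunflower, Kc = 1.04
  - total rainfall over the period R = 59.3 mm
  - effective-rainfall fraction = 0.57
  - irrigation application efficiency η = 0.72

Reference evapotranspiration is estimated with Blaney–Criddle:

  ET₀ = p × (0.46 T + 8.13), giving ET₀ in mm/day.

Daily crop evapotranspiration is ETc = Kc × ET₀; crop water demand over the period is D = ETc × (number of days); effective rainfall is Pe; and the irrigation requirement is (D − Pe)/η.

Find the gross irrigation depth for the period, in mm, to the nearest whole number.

ET₀ = 0.33 × (0.46 × 27.8 + 8.13) = 0.33 × 20.918 = 6.9029 mm/d
ETc = Kc × ET₀ = 1.04 × 6.9029 = 7.1790 mm/d
Crop demand D = ETc × 10 d = 7.1790 × 10 = 71.790 mm
Pe = 0.57 × 59.3 = 33.801 mm
D − Pe = 71.790 − 33.801 = 37.989 mm
Gross irrigation = 37.989 / 0.72 = 52.763 mm

53 mm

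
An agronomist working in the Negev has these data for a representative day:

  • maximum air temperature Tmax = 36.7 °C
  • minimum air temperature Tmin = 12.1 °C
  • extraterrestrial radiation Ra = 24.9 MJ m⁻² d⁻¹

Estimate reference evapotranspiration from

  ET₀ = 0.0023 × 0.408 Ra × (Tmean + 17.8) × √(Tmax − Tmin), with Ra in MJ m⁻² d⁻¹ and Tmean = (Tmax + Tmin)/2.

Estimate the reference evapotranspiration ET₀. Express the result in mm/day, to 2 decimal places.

Tmean = (36.7 + 12.1)/2 = 24.40 °C
0.408 Ra = 0.408 × 24.9 = 10.1592 mm/d equivalent
ET₀ = 0.0023 × 10.1592 × (24.40 + 17.8) × √24.6 = 0.0023 × 10.1592 × 42.20 × 4.9598 = 4.8906 mm/d

4.89 mm/day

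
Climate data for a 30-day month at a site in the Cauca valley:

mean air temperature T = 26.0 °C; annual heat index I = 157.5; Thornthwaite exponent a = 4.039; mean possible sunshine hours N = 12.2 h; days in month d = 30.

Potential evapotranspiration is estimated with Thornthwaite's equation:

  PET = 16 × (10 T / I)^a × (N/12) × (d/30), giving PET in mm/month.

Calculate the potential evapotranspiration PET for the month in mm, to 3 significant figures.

10T/I = 10 × 26.0 / 157.5 = 1.6508
(10T/I)^a = 1.6508^4.039 = 7.5730
Uncorrected PET = 16 × 7.5730 = 121.168 mm
Correction = (N/12)(d/30) = (12.2/12)(30/30) = 1.0167
PET = 121.168 × 1.0167 = 123.192 mm/month

123 mm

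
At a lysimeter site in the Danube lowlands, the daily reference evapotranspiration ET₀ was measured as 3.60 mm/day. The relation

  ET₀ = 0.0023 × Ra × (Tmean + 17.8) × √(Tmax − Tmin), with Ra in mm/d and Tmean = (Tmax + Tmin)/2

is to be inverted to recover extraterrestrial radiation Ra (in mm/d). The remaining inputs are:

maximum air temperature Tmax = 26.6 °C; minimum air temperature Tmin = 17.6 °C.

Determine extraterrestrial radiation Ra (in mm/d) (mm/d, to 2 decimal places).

Tmean = 22.10 °C; √ΔT = 3.0000
Ra = ET₀ / [0.0023 × (Tmean+17.8) × √ΔT] = 3.60 / (0.0023 × 39.90 × 3.0000) = 13.076 mm/d

13.08 mm/d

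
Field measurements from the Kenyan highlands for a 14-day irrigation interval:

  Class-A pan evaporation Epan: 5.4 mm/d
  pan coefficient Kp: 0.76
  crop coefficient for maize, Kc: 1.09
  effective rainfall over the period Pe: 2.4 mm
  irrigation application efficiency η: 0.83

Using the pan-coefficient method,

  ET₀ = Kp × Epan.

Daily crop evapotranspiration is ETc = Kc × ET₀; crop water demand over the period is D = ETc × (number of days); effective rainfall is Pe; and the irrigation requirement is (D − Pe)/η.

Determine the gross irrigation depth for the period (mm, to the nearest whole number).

ET₀ = 0.76 × 5.4 = 4.1040 mm/d
ETc = Kc × ET₀ = 1.09 × 4.1040 = 4.4734 mm/d
Crop demand D = ETc × 14 d = 4.4734 × 14 = 62.628 mm
D − Pe = 62.628 − 2.4 = 60.228 mm
Gross irrigation = 60.228 / 0.83 = 72.564 mm

73 mm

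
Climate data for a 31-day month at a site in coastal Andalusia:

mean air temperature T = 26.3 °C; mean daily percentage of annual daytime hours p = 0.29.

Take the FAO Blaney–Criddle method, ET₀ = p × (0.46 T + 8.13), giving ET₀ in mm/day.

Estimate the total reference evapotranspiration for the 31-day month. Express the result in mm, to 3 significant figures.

ET₀ = 0.29 × (0.46 × 26.3 + 8.13) = 0.29 × 20.228 = 5.8661 mm/d
Monthly total = 5.8661 × 31 = 181.849 mm

182 mm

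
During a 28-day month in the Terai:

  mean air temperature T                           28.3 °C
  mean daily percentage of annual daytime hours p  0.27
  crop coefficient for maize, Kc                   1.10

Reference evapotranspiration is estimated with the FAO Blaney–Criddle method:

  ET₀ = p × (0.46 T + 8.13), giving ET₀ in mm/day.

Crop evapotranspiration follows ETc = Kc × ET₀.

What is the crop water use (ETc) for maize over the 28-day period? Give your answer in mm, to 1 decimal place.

175.9 mm

ET₀ = 0.27 × (0.46 × 28.3 + 8.13) = 0.27 × 21.148 = 5.7100 mm/d
ETc = Kc × ET₀ = 1.10 × 5.7100 = 6.2810 mm/d
Over 28 days: 6.2810 × 28 = 175.868 mm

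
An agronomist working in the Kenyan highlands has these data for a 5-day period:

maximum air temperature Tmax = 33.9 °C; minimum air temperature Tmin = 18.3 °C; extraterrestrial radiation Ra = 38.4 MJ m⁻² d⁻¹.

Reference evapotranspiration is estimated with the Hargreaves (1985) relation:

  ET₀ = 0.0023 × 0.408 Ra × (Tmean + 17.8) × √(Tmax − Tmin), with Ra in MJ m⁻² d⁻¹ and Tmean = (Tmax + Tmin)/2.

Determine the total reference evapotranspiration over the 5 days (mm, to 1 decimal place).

31.2 mm

Tmean = (33.9 + 18.3)/2 = 26.10 °C
0.408 Ra = 0.408 × 38.4 = 15.6672 mm/d equivalent
ET₀ = 0.0023 × 15.6672 × (26.10 + 17.8) × √15.6 = 0.0023 × 15.6672 × 43.90 × 3.9497 = 6.2481 mm/d
Over 5 days: 6.2481 × 5 = 31.241 mm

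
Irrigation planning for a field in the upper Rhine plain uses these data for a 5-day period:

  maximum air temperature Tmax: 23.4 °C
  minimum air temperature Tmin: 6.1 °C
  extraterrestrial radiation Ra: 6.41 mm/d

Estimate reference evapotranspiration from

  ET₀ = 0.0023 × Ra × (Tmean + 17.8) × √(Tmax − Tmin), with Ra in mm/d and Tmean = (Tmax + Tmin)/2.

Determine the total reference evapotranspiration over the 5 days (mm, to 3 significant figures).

Tmean = (23.4 + 6.1)/2 = 14.75 °C
ET₀ = 0.0023 × 6.41 × (14.75 + 17.8) × √17.3 = 0.0023 × 6.41 × 32.55 × 4.1593 = 1.9960 mm/d
Over 5 days: 1.9960 × 5 = 9.980 mm

9.98 mm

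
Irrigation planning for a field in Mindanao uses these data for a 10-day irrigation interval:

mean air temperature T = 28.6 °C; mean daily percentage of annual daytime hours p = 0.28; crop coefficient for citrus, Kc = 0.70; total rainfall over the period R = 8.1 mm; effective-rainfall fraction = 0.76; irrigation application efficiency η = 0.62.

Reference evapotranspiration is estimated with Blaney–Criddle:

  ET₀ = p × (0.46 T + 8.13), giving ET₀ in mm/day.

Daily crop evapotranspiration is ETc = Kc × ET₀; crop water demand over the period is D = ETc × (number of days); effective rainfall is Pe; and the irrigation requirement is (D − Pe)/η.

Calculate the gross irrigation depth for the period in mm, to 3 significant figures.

ET₀ = 0.28 × (0.46 × 28.6 + 8.13) = 0.28 × 21.286 = 5.9601 mm/d
ETc = Kc × ET₀ = 0.70 × 5.9601 = 4.1721 mm/d
Crop demand D = ETc × 10 d = 4.1721 × 10 = 41.721 mm
Pe = 0.76 × 8.1 = 6.156 mm
D − Pe = 41.721 − 6.156 = 35.565 mm
Gross irrigation = 35.565 / 0.62 = 57.363 mm

57.4 mm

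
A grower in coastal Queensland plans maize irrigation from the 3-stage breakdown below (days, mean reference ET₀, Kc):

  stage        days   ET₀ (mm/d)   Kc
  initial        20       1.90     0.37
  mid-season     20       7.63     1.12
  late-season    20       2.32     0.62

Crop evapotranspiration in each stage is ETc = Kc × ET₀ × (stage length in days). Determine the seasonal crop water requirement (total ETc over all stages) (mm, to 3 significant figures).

214 mm

initial: 0.37 × 1.90 × 20 = 14.06 mm
mid-season: 1.12 × 7.63 × 20 = 170.91 mm
late-season: 0.62 × 2.32 × 20 = 28.77 mm
Seasonal total = 213.74 mm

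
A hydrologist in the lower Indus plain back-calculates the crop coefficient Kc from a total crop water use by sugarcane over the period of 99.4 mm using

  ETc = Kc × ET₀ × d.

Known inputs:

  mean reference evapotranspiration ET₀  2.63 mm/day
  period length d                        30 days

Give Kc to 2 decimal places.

ETc = Kc × ET₀ × d  ⇒  Kc = ETc / (ET₀ × d)
Kc = 99.4 / (2.63 × 30) = 99.4 / 78.90 = 1.2598

1.26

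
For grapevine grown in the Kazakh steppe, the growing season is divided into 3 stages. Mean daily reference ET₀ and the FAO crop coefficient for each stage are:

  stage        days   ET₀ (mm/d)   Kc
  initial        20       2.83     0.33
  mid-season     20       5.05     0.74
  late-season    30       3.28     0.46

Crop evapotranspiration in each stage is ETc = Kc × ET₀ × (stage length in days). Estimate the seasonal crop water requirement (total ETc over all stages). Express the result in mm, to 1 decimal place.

138.7 mm

initial: 0.33 × 2.83 × 20 = 18.68 mm
mid-season: 0.74 × 5.05 × 20 = 74.74 mm
late-season: 0.46 × 3.28 × 30 = 45.26 mm
Seasonal total = 138.68 mm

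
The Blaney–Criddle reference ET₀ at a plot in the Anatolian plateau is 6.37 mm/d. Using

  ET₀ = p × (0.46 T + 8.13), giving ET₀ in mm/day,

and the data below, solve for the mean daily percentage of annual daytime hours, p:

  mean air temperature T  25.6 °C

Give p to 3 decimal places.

0.320

p = ET₀ / (0.46 T + 8.13) = 6.37 / (0.46 × 25.6 + 8.13) = 6.37 / 19.906 = 0.3200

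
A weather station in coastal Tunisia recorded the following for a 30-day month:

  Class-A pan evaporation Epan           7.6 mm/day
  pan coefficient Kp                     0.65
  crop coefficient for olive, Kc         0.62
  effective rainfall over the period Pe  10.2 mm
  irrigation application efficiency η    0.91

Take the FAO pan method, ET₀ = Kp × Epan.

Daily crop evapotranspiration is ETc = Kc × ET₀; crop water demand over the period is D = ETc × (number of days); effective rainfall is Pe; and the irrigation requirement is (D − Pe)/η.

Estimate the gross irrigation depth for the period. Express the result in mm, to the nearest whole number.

90 mm

ET₀ = 0.65 × 7.6 = 4.9400 mm/d
ETc = Kc × ET₀ = 0.62 × 4.9400 = 3.0628 mm/d
Crop demand D = ETc × 30 d = 3.0628 × 30 = 91.884 mm
D − Pe = 91.884 − 10.2 = 81.684 mm
Gross irrigation = 81.684 / 0.91 = 89.763 mm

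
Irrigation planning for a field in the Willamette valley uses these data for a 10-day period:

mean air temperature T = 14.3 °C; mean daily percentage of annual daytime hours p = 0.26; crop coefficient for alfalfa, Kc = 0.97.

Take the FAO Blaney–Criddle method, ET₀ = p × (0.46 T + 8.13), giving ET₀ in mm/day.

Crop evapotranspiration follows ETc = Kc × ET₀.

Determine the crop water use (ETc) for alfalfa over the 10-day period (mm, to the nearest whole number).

ET₀ = 0.26 × (0.46 × 14.3 + 8.13) = 0.26 × 14.708 = 3.8241 mm/d
ETc = Kc × ET₀ = 0.97 × 3.8241 = 3.7094 mm/d
Over 10 days: 3.7094 × 10 = 37.094 mm

37 mm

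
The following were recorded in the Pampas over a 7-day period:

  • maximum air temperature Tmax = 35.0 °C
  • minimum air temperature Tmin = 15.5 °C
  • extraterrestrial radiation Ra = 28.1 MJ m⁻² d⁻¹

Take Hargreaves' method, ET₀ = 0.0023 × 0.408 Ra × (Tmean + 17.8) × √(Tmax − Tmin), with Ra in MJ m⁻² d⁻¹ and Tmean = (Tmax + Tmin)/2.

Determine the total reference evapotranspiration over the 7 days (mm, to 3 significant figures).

Tmean = (35.0 + 15.5)/2 = 25.25 °C
0.408 Ra = 0.408 × 28.1 = 11.4648 mm/d equivalent
ET₀ = 0.0023 × 11.4648 × (25.25 + 17.8) × √19.5 = 0.0023 × 11.4648 × 43.05 × 4.4159 = 5.0129 mm/d
Over 7 days: 5.0129 × 7 = 35.090 mm

35.1 mm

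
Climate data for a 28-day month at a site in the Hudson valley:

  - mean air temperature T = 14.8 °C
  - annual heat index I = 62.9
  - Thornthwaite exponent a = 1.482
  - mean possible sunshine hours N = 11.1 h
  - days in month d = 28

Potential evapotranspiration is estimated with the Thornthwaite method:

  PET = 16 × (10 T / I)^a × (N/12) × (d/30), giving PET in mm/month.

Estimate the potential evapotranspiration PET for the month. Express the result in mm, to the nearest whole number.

10T/I = 10 × 14.8 / 62.9 = 2.3529
(10T/I)^a = 2.3529^1.482 = 3.5540
Uncorrected PET = 16 × 3.5540 = 56.864 mm
Correction = (N/12)(d/30) = (11.1/12)(28/30) = 0.8633
PET = 56.864 × 0.8633 = 49.091 mm/month

49 mm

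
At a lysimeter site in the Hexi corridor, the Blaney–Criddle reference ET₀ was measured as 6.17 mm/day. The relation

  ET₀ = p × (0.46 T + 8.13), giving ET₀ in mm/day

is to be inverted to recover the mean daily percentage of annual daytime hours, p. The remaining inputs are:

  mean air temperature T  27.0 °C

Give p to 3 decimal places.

0.300

p = ET₀ / (0.46 T + 8.13) = 6.17 / (0.46 × 27.0 + 8.13) = 6.17 / 20.550 = 0.3002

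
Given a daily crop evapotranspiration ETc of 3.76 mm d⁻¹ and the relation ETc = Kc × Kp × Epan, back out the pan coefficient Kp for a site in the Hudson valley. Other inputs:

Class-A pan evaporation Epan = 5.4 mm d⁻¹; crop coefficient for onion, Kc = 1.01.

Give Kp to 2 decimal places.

0.69

ETc = Kc × Kp × Epan  ⇒  Kp = ETc / (Kc × Epan)
Kp = 3.76 / (1.01 × 5.4) = 3.76 / 5.454 = 0.6894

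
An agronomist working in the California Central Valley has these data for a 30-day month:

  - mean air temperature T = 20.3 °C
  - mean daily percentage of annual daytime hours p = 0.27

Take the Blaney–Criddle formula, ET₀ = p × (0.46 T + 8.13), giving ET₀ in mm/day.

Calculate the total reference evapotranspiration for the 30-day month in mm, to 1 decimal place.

141.5 mm

ET₀ = 0.27 × (0.46 × 20.3 + 8.13) = 0.27 × 17.468 = 4.7164 mm/d
Monthly total = 4.7164 × 30 = 141.492 mm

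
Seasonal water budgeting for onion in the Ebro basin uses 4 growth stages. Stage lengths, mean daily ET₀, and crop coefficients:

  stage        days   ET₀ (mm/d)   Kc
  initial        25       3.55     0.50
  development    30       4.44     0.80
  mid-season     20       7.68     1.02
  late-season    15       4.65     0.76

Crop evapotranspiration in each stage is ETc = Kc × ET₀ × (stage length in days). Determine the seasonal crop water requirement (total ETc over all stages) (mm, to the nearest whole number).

initial: 0.50 × 3.55 × 25 = 44.38 mm
development: 0.80 × 4.44 × 30 = 106.56 mm
mid-season: 1.02 × 7.68 × 20 = 156.67 mm
late-season: 0.76 × 4.65 × 15 = 53.01 mm
Seasonal total = 360.62 mm

361 mm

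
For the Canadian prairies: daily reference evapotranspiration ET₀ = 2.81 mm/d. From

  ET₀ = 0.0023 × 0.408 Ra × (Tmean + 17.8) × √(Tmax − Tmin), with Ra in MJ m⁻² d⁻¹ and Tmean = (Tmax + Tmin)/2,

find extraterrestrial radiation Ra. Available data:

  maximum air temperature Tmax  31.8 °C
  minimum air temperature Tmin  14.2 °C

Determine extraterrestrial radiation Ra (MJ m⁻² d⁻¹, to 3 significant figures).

Tmean = (31.8+14.2)/2 = 23.00 °C; ΔT = 17.6
Ra = ET₀ / [0.0023 × 0.408 × (Tmean+17.8) × √ΔT]
   = 2.81 / (0.0023 × 0.408 × 40.80 × 4.1952) = 17.495 MJ m⁻² d⁻¹

17.5 MJ m⁻² d⁻¹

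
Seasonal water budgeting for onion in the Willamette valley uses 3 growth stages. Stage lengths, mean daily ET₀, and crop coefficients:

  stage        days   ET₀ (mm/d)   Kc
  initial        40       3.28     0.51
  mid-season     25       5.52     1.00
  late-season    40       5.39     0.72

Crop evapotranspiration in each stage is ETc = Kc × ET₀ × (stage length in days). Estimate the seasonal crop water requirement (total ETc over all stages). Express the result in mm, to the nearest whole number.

initial: 0.51 × 3.28 × 40 = 66.91 mm
mid-season: 1.00 × 5.52 × 25 = 138.00 mm
late-season: 0.72 × 5.39 × 40 = 155.23 mm
Seasonal total = 360.14 mm

360 mm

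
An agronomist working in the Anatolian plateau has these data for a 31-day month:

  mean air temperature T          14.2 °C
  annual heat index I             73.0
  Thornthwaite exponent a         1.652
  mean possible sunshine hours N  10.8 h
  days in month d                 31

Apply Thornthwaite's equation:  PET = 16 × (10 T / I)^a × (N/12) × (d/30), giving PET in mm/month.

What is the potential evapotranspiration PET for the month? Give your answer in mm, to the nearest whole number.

10T/I = 10 × 14.2 / 73.0 = 1.9452
(10T/I)^a = 1.9452^1.652 = 3.0017
Uncorrected PET = 16 × 3.0017 = 48.027 mm
Correction = (N/12)(d/30) = (10.8/12)(31/30) = 0.9300
PET = 48.027 × 0.9300 = 44.665 mm/month

45 mm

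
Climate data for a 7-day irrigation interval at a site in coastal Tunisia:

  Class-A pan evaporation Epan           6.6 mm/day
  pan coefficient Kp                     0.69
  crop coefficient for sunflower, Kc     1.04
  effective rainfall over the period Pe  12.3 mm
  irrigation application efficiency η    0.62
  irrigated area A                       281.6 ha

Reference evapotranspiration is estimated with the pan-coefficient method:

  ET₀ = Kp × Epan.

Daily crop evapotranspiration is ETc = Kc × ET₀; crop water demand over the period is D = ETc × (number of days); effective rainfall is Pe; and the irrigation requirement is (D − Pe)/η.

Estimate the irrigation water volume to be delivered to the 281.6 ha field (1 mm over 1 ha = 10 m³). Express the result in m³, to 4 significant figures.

ET₀ = 0.69 × 6.6 = 4.5540 mm/d
ETc = Kc × ET₀ = 1.04 × 4.5540 = 4.7362 mm/d
Crop demand D = ETc × 7 d = 4.7362 × 7 = 33.153 mm
D − Pe = 33.153 − 12.3 = 20.853 mm
Gross irrigation = 20.853 / 0.62 = 33.634 mm
Volume = 33.634 mm × 281.6 ha × 10 = 94713.3 m³

94710 m³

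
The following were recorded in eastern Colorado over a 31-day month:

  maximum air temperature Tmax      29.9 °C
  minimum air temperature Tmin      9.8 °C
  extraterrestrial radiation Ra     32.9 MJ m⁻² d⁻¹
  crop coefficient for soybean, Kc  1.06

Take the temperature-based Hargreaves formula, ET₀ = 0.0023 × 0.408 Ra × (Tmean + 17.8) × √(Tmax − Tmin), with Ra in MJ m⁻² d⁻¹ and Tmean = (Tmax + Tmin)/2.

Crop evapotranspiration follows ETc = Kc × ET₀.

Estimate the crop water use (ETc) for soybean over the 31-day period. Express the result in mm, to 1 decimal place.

Tmean = (29.9 + 9.8)/2 = 19.85 °C
0.408 Ra = 0.408 × 32.9 = 13.4232 mm/d equivalent
ET₀ = 0.0023 × 13.4232 × (19.85 + 17.8) × √20.1 = 0.0023 × 13.4232 × 37.65 × 4.4833 = 5.2113 mm/d
ETc = Kc × ET₀ = 1.06 × 5.2113 = 5.5240 mm/d
Over 31 days: 5.5240 × 31 = 171.244 mm

171.2 mm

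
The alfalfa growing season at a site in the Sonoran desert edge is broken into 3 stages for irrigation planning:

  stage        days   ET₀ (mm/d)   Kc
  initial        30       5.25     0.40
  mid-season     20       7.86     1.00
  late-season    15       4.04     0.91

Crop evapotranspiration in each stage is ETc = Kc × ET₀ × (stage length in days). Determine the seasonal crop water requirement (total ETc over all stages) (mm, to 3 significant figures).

275 mm

initial: 0.40 × 5.25 × 30 = 63.00 mm
mid-season: 1.00 × 7.86 × 20 = 157.20 mm
late-season: 0.91 × 4.04 × 15 = 55.15 mm
Seasonal total = 275.35 mm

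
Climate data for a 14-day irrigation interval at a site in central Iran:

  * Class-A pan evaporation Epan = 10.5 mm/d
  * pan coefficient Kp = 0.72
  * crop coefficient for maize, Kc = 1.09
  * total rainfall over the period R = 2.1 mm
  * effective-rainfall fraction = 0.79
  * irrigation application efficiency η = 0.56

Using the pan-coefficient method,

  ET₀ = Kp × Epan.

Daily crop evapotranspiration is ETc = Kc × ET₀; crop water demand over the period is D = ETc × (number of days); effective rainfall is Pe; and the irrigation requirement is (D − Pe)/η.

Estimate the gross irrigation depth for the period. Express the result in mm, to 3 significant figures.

ET₀ = 0.72 × 10.5 = 7.5600 mm/d
ETc = Kc × ET₀ = 1.09 × 7.5600 = 8.2404 mm/d
Crop demand D = ETc × 14 d = 8.2404 × 14 = 115.366 mm
Pe = 0.79 × 2.1 = 1.659 mm
D − Pe = 115.366 − 1.659 = 113.707 mm
Gross irrigation = 113.707 / 0.56 = 203.048 mm

203 mm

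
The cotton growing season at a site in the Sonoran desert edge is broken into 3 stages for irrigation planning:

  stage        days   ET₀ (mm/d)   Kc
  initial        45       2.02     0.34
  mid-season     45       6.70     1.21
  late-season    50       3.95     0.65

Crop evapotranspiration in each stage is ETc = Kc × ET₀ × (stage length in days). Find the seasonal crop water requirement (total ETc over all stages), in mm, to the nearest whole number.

initial: 0.34 × 2.02 × 45 = 30.91 mm
mid-season: 1.21 × 6.70 × 45 = 364.82 mm
late-season: 0.65 × 3.95 × 50 = 128.38 mm
Seasonal total = 524.11 mm

524 mm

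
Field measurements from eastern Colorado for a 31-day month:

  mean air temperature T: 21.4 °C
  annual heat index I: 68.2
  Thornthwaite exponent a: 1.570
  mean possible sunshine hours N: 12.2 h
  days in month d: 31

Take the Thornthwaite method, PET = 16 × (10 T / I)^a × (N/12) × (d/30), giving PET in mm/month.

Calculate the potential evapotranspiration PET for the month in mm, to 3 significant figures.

10T/I = 10 × 21.4 / 68.2 = 3.1378
(10T/I)^a = 3.1378^1.570 = 6.0215
Uncorrected PET = 16 × 6.0215 = 96.344 mm
Correction = (N/12)(d/30) = (12.2/12)(31/30) = 1.0506
PET = 96.344 × 1.0506 = 101.219 mm/month

101 mm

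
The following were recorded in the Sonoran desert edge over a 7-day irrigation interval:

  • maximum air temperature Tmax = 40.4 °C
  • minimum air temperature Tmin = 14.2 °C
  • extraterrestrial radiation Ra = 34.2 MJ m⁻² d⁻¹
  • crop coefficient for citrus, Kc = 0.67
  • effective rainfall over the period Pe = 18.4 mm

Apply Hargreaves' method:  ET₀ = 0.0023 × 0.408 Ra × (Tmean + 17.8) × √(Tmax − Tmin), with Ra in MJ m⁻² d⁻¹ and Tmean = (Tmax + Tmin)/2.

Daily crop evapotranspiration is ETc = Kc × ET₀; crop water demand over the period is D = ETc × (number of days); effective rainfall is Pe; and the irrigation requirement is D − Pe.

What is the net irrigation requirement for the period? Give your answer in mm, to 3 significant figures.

Tmean = (40.4 + 14.2)/2 = 27.30 °C
0.408 Ra = 0.408 × 34.2 = 13.9536 mm/d equivalent
ET₀ = 0.0023 × 13.9536 × (27.30 + 17.8) × √26.2 = 0.0023 × 13.9536 × 45.10 × 5.1186 = 7.4087 mm/d
ETc = Kc × ET₀ = 0.67 × 7.4087 = 4.9638 mm/d
Crop demand D = ETc × 7 d = 4.9638 × 7 = 34.747 mm
D − Pe = 34.747 − 18.4 = 16.347 mm

16.3 mm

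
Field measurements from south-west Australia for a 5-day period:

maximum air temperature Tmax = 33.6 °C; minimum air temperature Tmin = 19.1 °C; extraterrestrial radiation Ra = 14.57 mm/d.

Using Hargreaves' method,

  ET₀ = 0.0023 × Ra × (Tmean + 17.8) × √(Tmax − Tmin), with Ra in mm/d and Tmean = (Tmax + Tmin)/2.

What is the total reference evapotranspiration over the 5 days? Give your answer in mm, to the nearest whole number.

Tmean = (33.6 + 19.1)/2 = 26.35 °C
ET₀ = 0.0023 × 14.57 × (26.35 + 17.8) × √14.5 = 0.0023 × 14.57 × 44.15 × 3.8079 = 5.6338 mm/d
Over 5 days: 5.6338 × 5 = 28.169 mm

28 mm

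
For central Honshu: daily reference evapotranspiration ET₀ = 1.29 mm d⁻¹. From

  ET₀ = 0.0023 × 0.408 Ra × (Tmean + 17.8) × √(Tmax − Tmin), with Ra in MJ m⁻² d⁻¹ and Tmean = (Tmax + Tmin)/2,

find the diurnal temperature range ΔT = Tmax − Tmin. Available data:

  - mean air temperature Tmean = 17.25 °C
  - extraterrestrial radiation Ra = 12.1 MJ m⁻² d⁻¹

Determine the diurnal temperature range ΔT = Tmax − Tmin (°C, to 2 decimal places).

√ΔT = ET₀ / [0.0023 × 0.408 × Ra × (Tmean+17.8)] = 1.29 / (0.0023 × 4.9368 × 35.05) = 3.2414
ΔT = 3.2414² = 10.507 °C

10.51 °C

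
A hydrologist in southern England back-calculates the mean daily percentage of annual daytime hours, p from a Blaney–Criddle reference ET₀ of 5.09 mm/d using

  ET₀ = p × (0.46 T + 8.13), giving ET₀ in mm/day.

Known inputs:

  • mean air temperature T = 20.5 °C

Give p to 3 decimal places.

0.290

p = ET₀ / (0.46 T + 8.13) = 5.09 / (0.46 × 20.5 + 8.13) = 5.09 / 17.560 = 0.2899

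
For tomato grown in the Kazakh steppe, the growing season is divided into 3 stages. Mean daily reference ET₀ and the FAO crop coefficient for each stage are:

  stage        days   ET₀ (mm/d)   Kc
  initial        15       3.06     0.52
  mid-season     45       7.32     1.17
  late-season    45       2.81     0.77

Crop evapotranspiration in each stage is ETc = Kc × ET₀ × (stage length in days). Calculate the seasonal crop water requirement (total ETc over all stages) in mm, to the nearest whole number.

507 mm

initial: 0.52 × 3.06 × 15 = 23.87 mm
mid-season: 1.17 × 7.32 × 45 = 385.40 mm
late-season: 0.77 × 2.81 × 45 = 97.37 mm
Seasonal total = 506.64 mm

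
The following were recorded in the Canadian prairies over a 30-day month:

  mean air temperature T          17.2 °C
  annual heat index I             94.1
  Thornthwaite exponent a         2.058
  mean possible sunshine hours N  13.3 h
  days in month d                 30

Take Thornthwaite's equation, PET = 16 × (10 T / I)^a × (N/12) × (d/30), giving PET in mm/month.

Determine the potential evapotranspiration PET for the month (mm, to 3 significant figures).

10T/I = 10 × 17.2 / 94.1 = 1.8278
(10T/I)^a = 1.8278^2.058 = 3.4598
Uncorrected PET = 16 × 3.4598 = 55.357 mm
Correction = (N/12)(d/30) = (13.3/12)(30/30) = 1.1083
PET = 55.357 × 1.1083 = 61.352 mm/month

61.4 mm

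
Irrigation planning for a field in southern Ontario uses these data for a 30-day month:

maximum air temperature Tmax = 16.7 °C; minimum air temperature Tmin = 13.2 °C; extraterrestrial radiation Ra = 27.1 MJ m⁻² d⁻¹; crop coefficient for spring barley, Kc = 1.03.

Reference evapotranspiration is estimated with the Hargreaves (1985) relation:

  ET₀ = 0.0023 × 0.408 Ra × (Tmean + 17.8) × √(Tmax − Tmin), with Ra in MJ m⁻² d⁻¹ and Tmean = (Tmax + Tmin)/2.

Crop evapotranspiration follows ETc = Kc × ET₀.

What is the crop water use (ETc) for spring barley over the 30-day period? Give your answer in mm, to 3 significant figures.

48.1 mm

Tmean = (16.7 + 13.2)/2 = 14.95 °C
0.408 Ra = 0.408 × 27.1 = 11.0568 mm/d equivalent
ET₀ = 0.0023 × 11.0568 × (14.95 + 17.8) × √3.5 = 0.0023 × 11.0568 × 32.75 × 1.8708 = 1.5581 mm/d
ETc = Kc × ET₀ = 1.03 × 1.5581 = 1.6048 mm/d
Over 30 days: 1.6048 × 30 = 48.144 mm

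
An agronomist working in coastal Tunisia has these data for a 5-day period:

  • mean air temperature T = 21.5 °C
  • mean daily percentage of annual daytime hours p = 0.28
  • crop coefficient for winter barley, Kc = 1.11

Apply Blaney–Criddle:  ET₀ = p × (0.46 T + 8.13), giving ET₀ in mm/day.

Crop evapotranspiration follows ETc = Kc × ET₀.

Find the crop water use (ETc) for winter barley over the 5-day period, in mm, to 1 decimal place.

28.0 mm

ET₀ = 0.28 × (0.46 × 21.5 + 8.13) = 0.28 × 18.020 = 5.0456 mm/d
ETc = Kc × ET₀ = 1.11 × 5.0456 = 5.6006 mm/d
Over 5 days: 5.6006 × 5 = 28.003 mm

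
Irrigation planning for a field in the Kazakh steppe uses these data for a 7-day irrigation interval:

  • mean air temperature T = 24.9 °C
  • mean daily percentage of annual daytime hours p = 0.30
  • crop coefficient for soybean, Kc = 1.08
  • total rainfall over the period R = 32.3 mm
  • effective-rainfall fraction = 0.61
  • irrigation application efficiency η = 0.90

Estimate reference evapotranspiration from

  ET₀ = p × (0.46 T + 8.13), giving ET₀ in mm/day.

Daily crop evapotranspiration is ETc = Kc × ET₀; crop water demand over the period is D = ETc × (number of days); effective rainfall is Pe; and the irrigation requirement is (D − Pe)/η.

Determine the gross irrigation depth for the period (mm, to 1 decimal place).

27.5 mm

ET₀ = 0.30 × (0.46 × 24.9 + 8.13) = 0.30 × 19.584 = 5.8752 mm/d
ETc = Kc × ET₀ = 1.08 × 5.8752 = 6.3452 mm/d
Crop demand D = ETc × 7 d = 6.3452 × 7 = 44.416 mm
Pe = 0.61 × 32.3 = 19.703 mm
D − Pe = 44.416 − 19.703 = 24.713 mm
Gross irrigation = 24.713 / 0.90 = 27.459 mm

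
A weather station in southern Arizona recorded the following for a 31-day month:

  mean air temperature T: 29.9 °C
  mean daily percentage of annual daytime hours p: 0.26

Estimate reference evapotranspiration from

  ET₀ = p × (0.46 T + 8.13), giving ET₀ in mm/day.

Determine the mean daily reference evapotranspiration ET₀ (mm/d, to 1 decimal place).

ET₀ = 0.26 × (0.46 × 29.9 + 8.13) = 0.26 × 21.884 = 5.6898 mm/d

5.7 mm/d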